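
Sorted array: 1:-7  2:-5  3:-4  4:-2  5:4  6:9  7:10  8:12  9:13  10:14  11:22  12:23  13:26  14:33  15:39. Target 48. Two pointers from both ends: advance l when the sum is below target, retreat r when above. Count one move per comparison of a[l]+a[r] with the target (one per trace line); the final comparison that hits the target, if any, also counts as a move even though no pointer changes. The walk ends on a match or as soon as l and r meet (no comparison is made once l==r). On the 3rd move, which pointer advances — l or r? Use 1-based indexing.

l=1 r=15: -7+39=32 <48, l++
l=2 r=15: -5+39=34 <48, l++
l=3 r=15: -4+39=35 <48, l++

l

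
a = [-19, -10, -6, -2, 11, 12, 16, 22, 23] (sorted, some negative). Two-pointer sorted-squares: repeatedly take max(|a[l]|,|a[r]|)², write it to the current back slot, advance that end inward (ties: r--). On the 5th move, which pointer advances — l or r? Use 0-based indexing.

[0,8] |-19|<=|23| out[8]=529 → r--
[0,7] |-19|<=|22| out[7]=484 → r--
[0,6] |-19|>|16| out[6]=361 → l++
[1,6] |-10|<=|16| out[5]=256 → r--
[1,5] |-10|<=|12| out[4]=144 → r--

r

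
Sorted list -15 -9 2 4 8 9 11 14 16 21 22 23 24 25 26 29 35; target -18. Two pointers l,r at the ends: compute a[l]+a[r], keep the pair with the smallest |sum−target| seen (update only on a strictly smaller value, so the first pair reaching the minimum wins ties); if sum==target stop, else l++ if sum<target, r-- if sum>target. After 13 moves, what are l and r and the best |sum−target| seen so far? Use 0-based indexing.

l=0, r=3, best |Δ|=11

[0,16] -15+35=20 d=38 * → r--
[0,15] -15+29=14 d=32 * → r--
[0,14] -15+26=11 d=29 * → r--
[0,13] -15+25=10 d=28 * → r--
[0,12] -15+24=9 d=27 * → r--
[0,11] -15+23=8 d=26 * → r--
[0,10] -15+22=7 d=25 * → r--
[0,9] -15+21=6 d=24 * → r--
[0,8] -15+16=1 d=19 * → r--
[0,7] -15+14=-1 d=17 * → r--
[0,6] -15+11=-4 d=14 * → r--
[0,5] -15+9=-6 d=12 * → r--
[0,4] -15+8=-7 d=11 * → r--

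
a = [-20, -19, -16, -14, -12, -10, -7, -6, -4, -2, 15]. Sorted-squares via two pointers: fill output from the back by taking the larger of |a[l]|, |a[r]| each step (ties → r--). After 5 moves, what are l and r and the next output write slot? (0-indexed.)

l=4, r=9, next write slot=5

l=0 r=10: |-20|>|15| out[10]=400, l++
l=1 r=10: |-19|>|15| out[9]=361, l++
l=2 r=10: |-16|>|15| out[8]=256, l++
l=3 r=10: |-14|<=|15| out[7]=225, r--
l=3 r=9: |-14|>|-2| out[6]=196, l++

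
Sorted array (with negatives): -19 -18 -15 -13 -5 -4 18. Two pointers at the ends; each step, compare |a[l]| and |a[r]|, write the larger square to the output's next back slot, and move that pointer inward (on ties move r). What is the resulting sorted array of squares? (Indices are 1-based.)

[1,7] |-19|>|18| out[7]=361 → l++
[2,7] |-18|<=|18| out[6]=324 → r--
[2,6] |-18|>|-4| out[5]=324 → l++
[3,6] |-15|>|-4| out[4]=225 → l++
[4,6] |-13|>|-4| out[3]=169 → l++
[5,6] |-5|>|-4| out[2]=25 → l++
[6,6] |-4|<=|-4| out[1]=16 → r--

[16, 25, 169, 225, 324, 324, 361]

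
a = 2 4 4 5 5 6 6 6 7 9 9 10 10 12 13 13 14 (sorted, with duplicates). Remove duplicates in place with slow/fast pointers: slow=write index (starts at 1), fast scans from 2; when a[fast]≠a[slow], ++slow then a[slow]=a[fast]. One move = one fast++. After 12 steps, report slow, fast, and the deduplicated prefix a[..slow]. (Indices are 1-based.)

slow=7, fast=14, prefix=[2, 4, 5, 6, 7, 9, 10]

slow=1 fast=2: a[fast]=4≠a[slow]=2 write a[2]=4, slow++,fast++
slow=2 fast=3: a[fast]=4=a[slow] dup, fast++
slow=2 fast=4: a[fast]=5≠a[slow]=4 write a[3]=5, slow++,fast++
slow=3 fast=5: a[fast]=5=a[slow] dup, fast++
slow=3 fast=6: a[fast]=6≠a[slow]=5 write a[4]=6, slow++,fast++
slow=4 fast=7: a[fast]=6=a[slow] dup, fast++
slow=4 fast=8: a[fast]=6=a[slow] dup, fast++
slow=4 fast=9: a[fast]=7≠a[slow]=6 write a[5]=7, slow++,fast++
slow=5 fast=10: a[fast]=9≠a[slow]=7 write a[6]=9, slow++,fast++
slow=6 fast=11: a[fast]=9=a[slow] dup, fast++
slow=6 fast=12: a[fast]=10≠a[slow]=9 write a[7]=10, slow++,fast++
slow=7 fast=13: a[fast]=10=a[slow] dup, fast++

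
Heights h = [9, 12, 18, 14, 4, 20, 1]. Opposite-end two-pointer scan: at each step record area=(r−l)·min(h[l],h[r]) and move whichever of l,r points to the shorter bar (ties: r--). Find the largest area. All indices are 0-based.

max area = 54

l=0 r=6: min(9,1)*6=6 best=6 *, r--
l=0 r=5: min(9,20)*5=45 best=45 *, l++
l=1 r=5: min(12,20)*4=48 best=48 *, l++
l=2 r=5: min(18,20)*3=54 best=54 *, l++
l=3 r=5: min(14,20)*2=28 best=54, l++
l=4 r=5: min(4,20)*1=4 best=54, l++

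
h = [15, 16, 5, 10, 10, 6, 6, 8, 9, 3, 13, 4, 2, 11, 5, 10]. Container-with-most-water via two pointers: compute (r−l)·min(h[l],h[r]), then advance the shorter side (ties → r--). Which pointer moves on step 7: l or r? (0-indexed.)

l=0 r=15: min(15,10)*15=150 best=150 *, r--
l=0 r=14: min(15,5)*14=70 best=150, r--
l=0 r=13: min(15,11)*13=143 best=150, r--
l=0 r=12: min(15,2)*12=24 best=150, r--
l=0 r=11: min(15,4)*11=44 best=150, r--
l=0 r=10: min(15,13)*10=130 best=150, r--
l=0 r=9: min(15,3)*9=27 best=150, r--

r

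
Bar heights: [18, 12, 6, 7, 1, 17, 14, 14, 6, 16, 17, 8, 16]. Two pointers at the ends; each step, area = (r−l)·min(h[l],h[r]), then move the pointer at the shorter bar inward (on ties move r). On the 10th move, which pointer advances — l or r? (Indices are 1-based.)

l=1 r=13: min(18,16)*12=192 best=192 *, r--
l=1 r=12: min(18,8)*11=88 best=192, r--
l=1 r=11: min(18,17)*10=170 best=192, r--
l=1 r=10: min(18,16)*9=144 best=192, r--
l=1 r=9: min(18,6)*8=48 best=192, r--
l=1 r=8: min(18,14)*7=98 best=192, r--
l=1 r=7: min(18,14)*6=84 best=192, r--
l=1 r=6: min(18,17)*5=85 best=192, r--
l=1 r=5: min(18,1)*4=4 best=192, r--
l=1 r=4: min(18,7)*3=21 best=192, r--

r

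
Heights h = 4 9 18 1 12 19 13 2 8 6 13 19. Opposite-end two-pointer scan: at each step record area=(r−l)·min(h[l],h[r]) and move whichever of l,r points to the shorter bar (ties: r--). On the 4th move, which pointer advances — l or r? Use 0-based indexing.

[0,11] min(4,19)*11=44 best=44 * → l++
[1,11] min(9,19)*10=90 best=90 * → l++
[2,11] min(18,19)*9=162 best=162 * → l++
[3,11] min(1,19)*8=8 best=162 → l++

l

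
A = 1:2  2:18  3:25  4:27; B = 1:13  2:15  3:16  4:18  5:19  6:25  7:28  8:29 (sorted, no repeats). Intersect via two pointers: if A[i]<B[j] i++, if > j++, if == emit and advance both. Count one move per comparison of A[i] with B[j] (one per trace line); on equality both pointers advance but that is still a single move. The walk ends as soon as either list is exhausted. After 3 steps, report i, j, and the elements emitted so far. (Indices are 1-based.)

i=2, j=3, emitted=[]

i=1 j=1: 2<13, i++
i=2 j=1: 18>13, j++
i=2 j=2: 18>15, j++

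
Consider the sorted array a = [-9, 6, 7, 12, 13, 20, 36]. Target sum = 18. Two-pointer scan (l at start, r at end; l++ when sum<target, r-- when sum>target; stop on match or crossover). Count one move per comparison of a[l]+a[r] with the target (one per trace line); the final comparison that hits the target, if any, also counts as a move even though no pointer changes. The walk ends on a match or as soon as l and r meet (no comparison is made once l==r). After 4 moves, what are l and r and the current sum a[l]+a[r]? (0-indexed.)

l=1, r=3, sum=18

l=0 r=6: -9+36=27 >18, r--
l=0 r=5: -9+20=11 <18, l++
l=1 r=5: 6+20=26 >18, r--
l=1 r=4: 6+13=19 >18, r--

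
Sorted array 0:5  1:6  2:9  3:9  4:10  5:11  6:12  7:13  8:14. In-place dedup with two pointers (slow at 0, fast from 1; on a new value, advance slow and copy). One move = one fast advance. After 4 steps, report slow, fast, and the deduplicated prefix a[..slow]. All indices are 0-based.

slow=3, fast=5, prefix=[5, 6, 9, 10]

slow=0 fast=1: a[fast]=6≠a[slow]=5 write a[1]=6, slow++,fast++
slow=1 fast=2: a[fast]=9≠a[slow]=6 write a[2]=9, slow++,fast++
slow=2 fast=3: a[fast]=9=a[slow] dup, fast++
slow=2 fast=4: a[fast]=10≠a[slow]=9 write a[3]=10, slow++,fast++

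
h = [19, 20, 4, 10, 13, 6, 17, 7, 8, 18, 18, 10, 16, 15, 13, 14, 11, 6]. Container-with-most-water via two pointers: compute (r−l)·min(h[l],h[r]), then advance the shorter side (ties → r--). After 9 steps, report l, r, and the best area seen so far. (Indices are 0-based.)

l=0, r=8, best area=210

[0,17] min(19,6)*17=102 best=102 * → r--
[0,16] min(19,11)*16=176 best=176 * → r--
[0,15] min(19,14)*15=210 best=210 * → r--
[0,14] min(19,13)*14=182 best=210 → r--
[0,13] min(19,15)*13=195 best=210 → r--
[0,12] min(19,16)*12=192 best=210 → r--
[0,11] min(19,10)*11=110 best=210 → r--
[0,10] min(19,18)*10=180 best=210 → r--
[0,9] min(19,18)*9=162 best=210 → r--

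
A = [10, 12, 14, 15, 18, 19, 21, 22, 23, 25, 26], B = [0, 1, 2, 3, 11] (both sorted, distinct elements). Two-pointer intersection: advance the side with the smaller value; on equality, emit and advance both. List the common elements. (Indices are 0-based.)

intersection = []

i=0 j=0: 10>0, j++
i=0 j=1: 10>1, j++
i=0 j=2: 10>2, j++
i=0 j=3: 10>3, j++
i=0 j=4: 10<11, i++
i=1 j=4: 12>11, j++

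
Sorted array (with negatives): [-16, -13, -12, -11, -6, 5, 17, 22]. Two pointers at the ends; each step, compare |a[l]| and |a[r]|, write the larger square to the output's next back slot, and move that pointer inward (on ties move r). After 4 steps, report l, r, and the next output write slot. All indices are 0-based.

[0,7] |-16|<=|22| out[7]=484 → r--
[0,6] |-16|<=|17| out[6]=289 → r--
[0,5] |-16|>|5| out[5]=256 → l++
[1,5] |-13|>|5| out[4]=169 → l++

l=2, r=5, next write slot=3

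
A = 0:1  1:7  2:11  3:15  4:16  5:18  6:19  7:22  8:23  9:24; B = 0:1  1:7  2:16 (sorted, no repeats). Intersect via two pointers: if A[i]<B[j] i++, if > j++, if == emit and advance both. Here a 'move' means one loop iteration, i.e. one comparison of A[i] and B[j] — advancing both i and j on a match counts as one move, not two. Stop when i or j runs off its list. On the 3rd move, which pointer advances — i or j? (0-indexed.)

i

i=0 j=0: 1==1 emit, i++,j++
i=1 j=1: 7==7 emit, i++,j++
i=2 j=2: 11<16, i++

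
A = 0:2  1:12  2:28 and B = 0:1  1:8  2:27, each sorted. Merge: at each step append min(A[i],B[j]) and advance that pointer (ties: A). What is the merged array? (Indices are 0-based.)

[1, 2, 8, 12, 27, 28]

[i=0,j=0] A[i]=2>B[j]=1 take 1 → j++
[i=0,j=1] A[i]=2<=B[j]=8 take 2 → i++
[i=1,j=1] A[i]=12>B[j]=8 take 8 → j++
[i=1,j=2] A[i]=12<=B[j]=27 take 12 → i++
[i=2,j=2] A[i]=28>B[j]=27 take 27 → j++
[i=2,j=3] B done, take A[i]=28 → i++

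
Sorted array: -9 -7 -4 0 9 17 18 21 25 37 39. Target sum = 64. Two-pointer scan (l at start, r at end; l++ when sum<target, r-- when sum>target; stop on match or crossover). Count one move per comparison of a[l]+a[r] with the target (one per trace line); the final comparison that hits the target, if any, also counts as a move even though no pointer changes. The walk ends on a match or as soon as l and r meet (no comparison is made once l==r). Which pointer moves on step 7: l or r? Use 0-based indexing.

l

[0,10] -9+39=30 <64 → l++
[1,10] -7+39=32 <64 → l++
[2,10] -4+39=35 <64 → l++
[3,10] 0+39=39 <64 → l++
[4,10] 9+39=48 <64 → l++
[5,10] 17+39=56 <64 → l++
[6,10] 18+39=57 <64 → l++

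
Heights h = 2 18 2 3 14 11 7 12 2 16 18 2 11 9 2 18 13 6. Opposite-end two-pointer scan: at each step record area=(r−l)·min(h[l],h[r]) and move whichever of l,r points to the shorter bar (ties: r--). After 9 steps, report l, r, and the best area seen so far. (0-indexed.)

l=1, r=9, best area=252

l=0 r=17: min(2,6)*17=34 best=34 *, l++
l=1 r=17: min(18,6)*16=96 best=96 *, r--
l=1 r=16: min(18,13)*15=195 best=195 *, r--
l=1 r=15: min(18,18)*14=252 best=252 *, r--
l=1 r=14: min(18,2)*13=26 best=252, r--
l=1 r=13: min(18,9)*12=108 best=252, r--
l=1 r=12: min(18,11)*11=121 best=252, r--
l=1 r=11: min(18,2)*10=20 best=252, r--
l=1 r=10: min(18,18)*9=162 best=252, r--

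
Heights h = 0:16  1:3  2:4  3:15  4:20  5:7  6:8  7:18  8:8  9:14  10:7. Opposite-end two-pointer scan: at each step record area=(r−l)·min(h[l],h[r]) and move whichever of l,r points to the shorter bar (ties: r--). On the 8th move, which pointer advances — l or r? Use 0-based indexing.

r

l=0 r=10: min(16,7)*10=70 best=70 *, r--
l=0 r=9: min(16,14)*9=126 best=126 *, r--
l=0 r=8: min(16,8)*8=64 best=126, r--
l=0 r=7: min(16,18)*7=112 best=126, l++
l=1 r=7: min(3,18)*6=18 best=126, l++
l=2 r=7: min(4,18)*5=20 best=126, l++
l=3 r=7: min(15,18)*4=60 best=126, l++
l=4 r=7: min(20,18)*3=54 best=126, r--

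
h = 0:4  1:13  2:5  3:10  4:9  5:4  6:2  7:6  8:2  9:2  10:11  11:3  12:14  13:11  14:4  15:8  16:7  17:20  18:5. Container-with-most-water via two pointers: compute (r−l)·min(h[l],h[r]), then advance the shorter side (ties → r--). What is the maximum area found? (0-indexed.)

max area = 208

l=0 r=18: min(4,5)*18=72 best=72 *, l++
l=1 r=18: min(13,5)*17=85 best=85 *, r--
l=1 r=17: min(13,20)*16=208 best=208 *, l++
l=2 r=17: min(5,20)*15=75 best=208, l++
l=3 r=17: min(10,20)*14=140 best=208, l++
l=4 r=17: min(9,20)*13=117 best=208, l++
l=5 r=17: min(4,20)*12=48 best=208, l++
l=6 r=17: min(2,20)*11=22 best=208, l++
l=7 r=17: min(6,20)*10=60 best=208, l++
l=8 r=17: min(2,20)*9=18 best=208, l++
l=9 r=17: min(2,20)*8=16 best=208, l++
l=10 r=17: min(11,20)*7=77 best=208, l++
l=11 r=17: min(3,20)*6=18 best=208, l++
l=12 r=17: min(14,20)*5=70 best=208, l++
l=13 r=17: min(11,20)*4=44 best=208, l++
l=14 r=17: min(4,20)*3=12 best=208, l++
l=15 r=17: min(8,20)*2=16 best=208, l++
l=16 r=17: min(7,20)*1=7 best=208, l++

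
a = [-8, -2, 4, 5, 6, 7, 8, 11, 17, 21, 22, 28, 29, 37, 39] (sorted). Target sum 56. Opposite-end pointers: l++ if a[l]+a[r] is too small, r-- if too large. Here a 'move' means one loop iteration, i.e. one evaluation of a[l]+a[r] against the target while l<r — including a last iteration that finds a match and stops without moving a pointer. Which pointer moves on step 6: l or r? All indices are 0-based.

[0,14] -8+39=31 <56 → l++
[1,14] -2+39=37 <56 → l++
[2,14] 4+39=43 <56 → l++
[3,14] 5+39=44 <56 → l++
[4,14] 6+39=45 <56 → l++
[5,14] 7+39=46 <56 → l++

l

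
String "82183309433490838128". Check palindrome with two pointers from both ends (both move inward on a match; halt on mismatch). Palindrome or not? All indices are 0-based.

not a palindrome (mismatch at 5,14)

l=0 r=19: '8'=='8', l++,r--
l=1 r=18: '2'=='2', l++,r--
l=2 r=17: '1'=='1', l++,r--
l=3 r=16: '8'=='8', l++,r--
l=4 r=15: '3'=='3', l++,r--
l=5 r=14: '3'!='8', stop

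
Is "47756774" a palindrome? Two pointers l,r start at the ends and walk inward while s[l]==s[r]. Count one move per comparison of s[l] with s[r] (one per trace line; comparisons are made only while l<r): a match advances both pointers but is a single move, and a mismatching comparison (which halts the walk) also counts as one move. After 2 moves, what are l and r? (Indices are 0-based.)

l=2, r=5

l=0 r=7: '4'=='4', l++,r--
l=1 r=6: '7'=='7', l++,r--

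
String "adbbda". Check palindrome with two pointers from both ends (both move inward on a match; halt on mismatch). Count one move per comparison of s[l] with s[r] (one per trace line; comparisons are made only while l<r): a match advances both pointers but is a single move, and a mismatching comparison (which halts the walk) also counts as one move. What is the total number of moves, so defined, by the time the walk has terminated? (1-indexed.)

3 moves

[1,6] 'a'=='a' → l++,r--
[2,5] 'd'=='d' → l++,r--
[3,4] 'b'=='b' → l++,r--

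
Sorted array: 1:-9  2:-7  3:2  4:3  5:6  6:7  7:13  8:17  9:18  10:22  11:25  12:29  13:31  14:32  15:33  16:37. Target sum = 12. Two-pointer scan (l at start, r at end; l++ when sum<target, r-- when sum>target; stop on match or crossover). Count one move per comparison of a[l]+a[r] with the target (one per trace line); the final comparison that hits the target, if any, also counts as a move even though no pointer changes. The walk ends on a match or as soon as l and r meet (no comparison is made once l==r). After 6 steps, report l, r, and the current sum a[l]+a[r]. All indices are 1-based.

l=1, r=10, sum=13

l=1 r=16: -9+37=28 >12, r--
l=1 r=15: -9+33=24 >12, r--
l=1 r=14: -9+32=23 >12, r--
l=1 r=13: -9+31=22 >12, r--
l=1 r=12: -9+29=20 >12, r--
l=1 r=11: -9+25=16 >12, r--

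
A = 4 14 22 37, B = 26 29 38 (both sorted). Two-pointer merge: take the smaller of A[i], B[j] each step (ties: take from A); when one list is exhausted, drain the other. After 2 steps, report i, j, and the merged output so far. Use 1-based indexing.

i=3, j=1, merged so far=[4, 14]

[i=1,j=1] A[i]=4<=B[j]=26 take 4 → i++
[i=2,j=1] A[i]=14<=B[j]=26 take 14 → i++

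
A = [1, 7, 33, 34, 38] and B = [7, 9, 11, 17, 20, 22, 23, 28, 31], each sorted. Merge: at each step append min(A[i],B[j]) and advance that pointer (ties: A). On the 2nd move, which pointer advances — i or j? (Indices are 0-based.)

i

[i=0,j=0] A[i]=1<=B[j]=7 take 1 → i++
[i=1,j=0] A[i]=7<=B[j]=7 take 7 → i++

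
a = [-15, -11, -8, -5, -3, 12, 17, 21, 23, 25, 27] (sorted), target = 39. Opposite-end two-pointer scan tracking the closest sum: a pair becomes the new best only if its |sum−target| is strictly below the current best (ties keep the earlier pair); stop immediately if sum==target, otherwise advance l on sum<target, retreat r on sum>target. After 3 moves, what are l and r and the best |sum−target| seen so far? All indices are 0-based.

[0,10] -15+27=12 d=27 * → l++
[1,10] -11+27=16 d=23 * → l++
[2,10] -8+27=19 d=20 * → l++

l=3, r=10, best |Δ|=20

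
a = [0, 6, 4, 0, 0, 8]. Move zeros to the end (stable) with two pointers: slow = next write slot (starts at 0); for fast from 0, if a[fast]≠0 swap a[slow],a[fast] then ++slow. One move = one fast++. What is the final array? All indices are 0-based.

[6, 4, 8, 0, 0, 0]

(s=0,f=0) a[fast]=0 → fast++
(s=0,f=1) a[fast]=6≠0 swap→a[0]=6 → slow++,fast++
(s=1,f=2) a[fast]=4≠0 swap→a[1]=4 → slow++,fast++
(s=2,f=3) a[fast]=0 → fast++
(s=2,f=4) a[fast]=0 → fast++
(s=2,f=5) a[fast]=8≠0 swap→a[2]=8 → slow++,fast++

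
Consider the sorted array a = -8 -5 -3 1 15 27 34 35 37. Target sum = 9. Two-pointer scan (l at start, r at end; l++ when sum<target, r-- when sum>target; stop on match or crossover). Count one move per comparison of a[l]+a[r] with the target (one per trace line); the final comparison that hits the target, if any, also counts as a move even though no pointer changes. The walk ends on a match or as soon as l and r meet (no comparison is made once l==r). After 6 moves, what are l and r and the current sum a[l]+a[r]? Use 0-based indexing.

[0,8] -8+37=29 >9 → r--
[0,7] -8+35=27 >9 → r--
[0,6] -8+34=26 >9 → r--
[0,5] -8+27=19 >9 → r--
[0,4] -8+15=7 <9 → l++
[1,4] -5+15=10 >9 → r--

l=1, r=3, sum=-4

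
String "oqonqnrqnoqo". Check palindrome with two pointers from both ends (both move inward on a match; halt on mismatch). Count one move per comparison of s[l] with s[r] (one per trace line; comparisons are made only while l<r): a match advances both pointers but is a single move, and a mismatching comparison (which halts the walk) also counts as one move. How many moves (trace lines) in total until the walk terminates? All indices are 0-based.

6 moves

l=0 r=11: 'o'=='o', l++,r--
l=1 r=10: 'q'=='q', l++,r--
l=2 r=9: 'o'=='o', l++,r--
l=3 r=8: 'n'=='n', l++,r--
l=4 r=7: 'q'=='q', l++,r--
l=5 r=6: 'n'!='r', stop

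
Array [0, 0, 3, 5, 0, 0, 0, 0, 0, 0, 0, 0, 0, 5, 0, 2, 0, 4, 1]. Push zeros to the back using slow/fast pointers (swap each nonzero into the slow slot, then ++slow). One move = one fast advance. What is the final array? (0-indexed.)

[3, 5, 5, 2, 4, 1, 0, 0, 0, 0, 0, 0, 0, 0, 0, 0, 0, 0, 0]

slow=0 fast=0: a[fast]=0, fast++
slow=0 fast=1: a[fast]=0, fast++
slow=0 fast=2: a[fast]=3≠0 swap→a[0]=3, slow++,fast++
slow=1 fast=3: a[fast]=5≠0 swap→a[1]=5, slow++,fast++
slow=2 fast=4: a[fast]=0, fast++
slow=2 fast=5: a[fast]=0, fast++
slow=2 fast=6: a[fast]=0, fast++
slow=2 fast=7: a[fast]=0, fast++
slow=2 fast=8: a[fast]=0, fast++
slow=2 fast=9: a[fast]=0, fast++
slow=2 fast=10: a[fast]=0, fast++
slow=2 fast=11: a[fast]=0, fast++
slow=2 fast=12: a[fast]=0, fast++
slow=2 fast=13: a[fast]=5≠0 swap→a[2]=5, slow++,fast++
slow=3 fast=14: a[fast]=0, fast++
slow=3 fast=15: a[fast]=2≠0 swap→a[3]=2, slow++,fast++
slow=4 fast=16: a[fast]=0, fast++
slow=4 fast=17: a[fast]=4≠0 swap→a[4]=4, slow++,fast++
slow=5 fast=18: a[fast]=1≠0 swap→a[5]=1, slow++,fast++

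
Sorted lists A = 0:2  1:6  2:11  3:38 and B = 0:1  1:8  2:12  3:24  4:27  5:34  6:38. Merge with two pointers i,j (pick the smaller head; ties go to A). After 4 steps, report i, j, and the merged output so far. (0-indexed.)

i=2, j=2, merged so far=[1, 2, 6, 8]

[i=0,j=0] A[i]=2>B[j]=1 take 1 → j++
[i=0,j=1] A[i]=2<=B[j]=8 take 2 → i++
[i=1,j=1] A[i]=6<=B[j]=8 take 6 → i++
[i=2,j=1] A[i]=11>B[j]=8 take 8 → j++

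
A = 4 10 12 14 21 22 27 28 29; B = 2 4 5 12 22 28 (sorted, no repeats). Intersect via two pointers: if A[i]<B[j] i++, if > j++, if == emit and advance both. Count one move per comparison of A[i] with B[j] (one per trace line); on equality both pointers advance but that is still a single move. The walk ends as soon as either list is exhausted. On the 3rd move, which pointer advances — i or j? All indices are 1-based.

i=1 j=1: 4>2, j++
i=1 j=2: 4==4 emit, i++,j++
i=2 j=3: 10>5, j++

j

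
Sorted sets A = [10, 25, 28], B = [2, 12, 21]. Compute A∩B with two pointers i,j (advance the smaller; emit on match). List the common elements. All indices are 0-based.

[i=0,j=0] 10>2 → j++
[i=0,j=1] 10<12 → i++
[i=1,j=1] 25>12 → j++
[i=1,j=2] 25>21 → j++

intersection = []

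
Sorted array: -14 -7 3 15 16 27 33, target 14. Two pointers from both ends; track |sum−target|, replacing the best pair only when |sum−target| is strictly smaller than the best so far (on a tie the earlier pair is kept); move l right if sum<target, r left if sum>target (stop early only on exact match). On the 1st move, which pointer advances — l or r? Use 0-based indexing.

l=0 r=6: -14+33=19 d=5 *, r--

r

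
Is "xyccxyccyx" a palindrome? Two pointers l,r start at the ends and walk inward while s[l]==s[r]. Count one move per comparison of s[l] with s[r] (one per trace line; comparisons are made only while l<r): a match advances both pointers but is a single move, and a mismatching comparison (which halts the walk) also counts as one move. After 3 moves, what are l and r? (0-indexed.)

l=3, r=6

l=0 r=9: 'x'=='x', l++,r--
l=1 r=8: 'y'=='y', l++,r--
l=2 r=7: 'c'=='c', l++,r--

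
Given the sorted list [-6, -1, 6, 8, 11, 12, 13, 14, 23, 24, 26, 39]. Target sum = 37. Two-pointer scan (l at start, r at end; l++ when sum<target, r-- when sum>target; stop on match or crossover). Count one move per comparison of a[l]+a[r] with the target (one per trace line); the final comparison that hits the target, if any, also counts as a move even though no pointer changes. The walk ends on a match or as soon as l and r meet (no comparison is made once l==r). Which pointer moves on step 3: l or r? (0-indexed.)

[0,11] -6+39=33 <37 → l++
[1,11] -1+39=38 >37 → r--
[1,10] -1+26=25 <37 → l++

l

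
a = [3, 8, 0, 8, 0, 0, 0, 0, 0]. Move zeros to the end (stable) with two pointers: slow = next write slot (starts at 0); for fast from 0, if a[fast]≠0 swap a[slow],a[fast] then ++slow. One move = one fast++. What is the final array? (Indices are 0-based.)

[3, 8, 8, 0, 0, 0, 0, 0, 0]

(s=0,f=0) a[fast]=3≠0 swap→a[0]=3 → slow++,fast++
(s=1,f=1) a[fast]=8≠0 swap→a[1]=8 → slow++,fast++
(s=2,f=2) a[fast]=0 → fast++
(s=2,f=3) a[fast]=8≠0 swap→a[2]=8 → slow++,fast++
(s=3,f=4) a[fast]=0 → fast++
(s=3,f=5) a[fast]=0 → fast++
(s=3,f=6) a[fast]=0 → fast++
(s=3,f=7) a[fast]=0 → fast++
(s=3,f=8) a[fast]=0 → fast++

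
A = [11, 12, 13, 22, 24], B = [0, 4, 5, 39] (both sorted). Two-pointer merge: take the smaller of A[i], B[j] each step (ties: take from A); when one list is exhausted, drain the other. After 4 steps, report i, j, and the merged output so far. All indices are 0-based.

i=1, j=3, merged so far=[0, 4, 5, 11]

[i=0,j=0] A[i]=11>B[j]=0 take 0 → j++
[i=0,j=1] A[i]=11>B[j]=4 take 4 → j++
[i=0,j=2] A[i]=11>B[j]=5 take 5 → j++
[i=0,j=3] A[i]=11<=B[j]=39 take 11 → i++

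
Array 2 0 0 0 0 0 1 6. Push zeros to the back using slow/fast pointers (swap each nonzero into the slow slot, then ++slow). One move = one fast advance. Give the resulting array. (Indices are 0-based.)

[2, 1, 6, 0, 0, 0, 0, 0]

(s=0,f=0) a[fast]=2≠0 swap→a[0]=2 → slow++,fast++
(s=1,f=1) a[fast]=0 → fast++
(s=1,f=2) a[fast]=0 → fast++
(s=1,f=3) a[fast]=0 → fast++
(s=1,f=4) a[fast]=0 → fast++
(s=1,f=5) a[fast]=0 → fast++
(s=1,f=6) a[fast]=1≠0 swap→a[1]=1 → slow++,fast++
(s=2,f=7) a[fast]=6≠0 swap→a[2]=6 → slow++,fast++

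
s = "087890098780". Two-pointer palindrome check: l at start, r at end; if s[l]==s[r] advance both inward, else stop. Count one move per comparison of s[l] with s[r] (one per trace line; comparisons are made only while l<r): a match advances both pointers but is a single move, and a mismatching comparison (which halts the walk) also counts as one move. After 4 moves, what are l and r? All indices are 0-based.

l=0 r=11: '0'=='0', l++,r--
l=1 r=10: '8'=='8', l++,r--
l=2 r=9: '7'=='7', l++,r--
l=3 r=8: '8'=='8', l++,r--

l=4, r=7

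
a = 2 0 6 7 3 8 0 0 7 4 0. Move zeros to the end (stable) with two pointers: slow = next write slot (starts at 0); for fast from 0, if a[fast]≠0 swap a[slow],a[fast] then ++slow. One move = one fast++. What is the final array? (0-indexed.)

(s=0,f=0) a[fast]=2≠0 swap→a[0]=2 → slow++,fast++
(s=1,f=1) a[fast]=0 → fast++
(s=1,f=2) a[fast]=6≠0 swap→a[1]=6 → slow++,fast++
(s=2,f=3) a[fast]=7≠0 swap→a[2]=7 → slow++,fast++
(s=3,f=4) a[fast]=3≠0 swap→a[3]=3 → slow++,fast++
(s=4,f=5) a[fast]=8≠0 swap→a[4]=8 → slow++,fast++
(s=5,f=6) a[fast]=0 → fast++
(s=5,f=7) a[fast]=0 → fast++
(s=5,f=8) a[fast]=7≠0 swap→a[5]=7 → slow++,fast++
(s=6,f=9) a[fast]=4≠0 swap→a[6]=4 → slow++,fast++
(s=7,f=10) a[fast]=0 → fast++

[2, 6, 7, 3, 8, 7, 4, 0, 0, 0, 0]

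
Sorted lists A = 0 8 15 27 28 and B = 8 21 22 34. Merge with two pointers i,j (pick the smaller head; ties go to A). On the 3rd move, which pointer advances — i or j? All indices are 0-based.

j

i=0 j=0: A[i]=0<=B[j]=8 take 0, i++
i=1 j=0: A[i]=8<=B[j]=8 take 8, i++
i=2 j=0: A[i]=15>B[j]=8 take 8, j++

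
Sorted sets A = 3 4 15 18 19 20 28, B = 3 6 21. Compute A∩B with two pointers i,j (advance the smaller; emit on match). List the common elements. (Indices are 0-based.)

intersection = [3]

i=0 j=0: 3==3 emit, i++,j++
i=1 j=1: 4<6, i++
i=2 j=1: 15>6, j++
i=2 j=2: 15<21, i++
i=3 j=2: 18<21, i++
i=4 j=2: 19<21, i++
i=5 j=2: 20<21, i++
i=6 j=2: 28>21, j++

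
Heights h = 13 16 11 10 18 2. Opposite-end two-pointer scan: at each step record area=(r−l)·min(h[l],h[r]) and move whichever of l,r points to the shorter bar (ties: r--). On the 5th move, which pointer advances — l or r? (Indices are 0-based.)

l=0 r=5: min(13,2)*5=10 best=10 *, r--
l=0 r=4: min(13,18)*4=52 best=52 *, l++
l=1 r=4: min(16,18)*3=48 best=52, l++
l=2 r=4: min(11,18)*2=22 best=52, l++
l=3 r=4: min(10,18)*1=10 best=52, l++

l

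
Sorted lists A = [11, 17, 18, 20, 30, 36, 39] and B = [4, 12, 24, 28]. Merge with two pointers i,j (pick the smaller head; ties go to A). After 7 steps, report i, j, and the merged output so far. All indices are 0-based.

i=4, j=3, merged so far=[4, 11, 12, 17, 18, 20, 24]

i=0 j=0: A[i]=11>B[j]=4 take 4, j++
i=0 j=1: A[i]=11<=B[j]=12 take 11, i++
i=1 j=1: A[i]=17>B[j]=12 take 12, j++
i=1 j=2: A[i]=17<=B[j]=24 take 17, i++
i=2 j=2: A[i]=18<=B[j]=24 take 18, i++
i=3 j=2: A[i]=20<=B[j]=24 take 20, i++
i=4 j=2: A[i]=30>B[j]=24 take 24, j++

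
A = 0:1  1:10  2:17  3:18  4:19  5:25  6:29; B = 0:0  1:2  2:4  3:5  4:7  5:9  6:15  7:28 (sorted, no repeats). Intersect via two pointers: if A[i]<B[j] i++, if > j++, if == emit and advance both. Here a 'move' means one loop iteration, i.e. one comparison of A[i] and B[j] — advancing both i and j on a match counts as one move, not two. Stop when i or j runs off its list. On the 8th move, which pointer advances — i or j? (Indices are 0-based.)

i=0 j=0: 1>0, j++
i=0 j=1: 1<2, i++
i=1 j=1: 10>2, j++
i=1 j=2: 10>4, j++
i=1 j=3: 10>5, j++
i=1 j=4: 10>7, j++
i=1 j=5: 10>9, j++
i=1 j=6: 10<15, i++

i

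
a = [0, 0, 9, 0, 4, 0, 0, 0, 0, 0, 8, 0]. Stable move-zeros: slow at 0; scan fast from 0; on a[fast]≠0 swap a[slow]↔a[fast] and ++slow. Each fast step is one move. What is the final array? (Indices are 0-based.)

(s=0,f=0) a[fast]=0 → fast++
(s=0,f=1) a[fast]=0 → fast++
(s=0,f=2) a[fast]=9≠0 swap→a[0]=9 → slow++,fast++
(s=1,f=3) a[fast]=0 → fast++
(s=1,f=4) a[fast]=4≠0 swap→a[1]=4 → slow++,fast++
(s=2,f=5) a[fast]=0 → fast++
(s=2,f=6) a[fast]=0 → fast++
(s=2,f=7) a[fast]=0 → fast++
(s=2,f=8) a[fast]=0 → fast++
(s=2,f=9) a[fast]=0 → fast++
(s=2,f=10) a[fast]=8≠0 swap→a[2]=8 → slow++,fast++
(s=3,f=11) a[fast]=0 → fast++

[9, 4, 8, 0, 0, 0, 0, 0, 0, 0, 0, 0]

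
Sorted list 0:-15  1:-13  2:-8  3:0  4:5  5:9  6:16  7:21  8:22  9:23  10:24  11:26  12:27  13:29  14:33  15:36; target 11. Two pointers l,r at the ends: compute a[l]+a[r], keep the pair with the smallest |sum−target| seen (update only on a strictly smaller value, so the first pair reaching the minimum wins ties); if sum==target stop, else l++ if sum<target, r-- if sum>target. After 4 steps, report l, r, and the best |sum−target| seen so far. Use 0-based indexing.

l=0, r=11, best |Δ|=1

[0,15] -15+36=21 d=10 * → r--
[0,14] -15+33=18 d=7 * → r--
[0,13] -15+29=14 d=3 * → r--
[0,12] -15+27=12 d=1 * → r--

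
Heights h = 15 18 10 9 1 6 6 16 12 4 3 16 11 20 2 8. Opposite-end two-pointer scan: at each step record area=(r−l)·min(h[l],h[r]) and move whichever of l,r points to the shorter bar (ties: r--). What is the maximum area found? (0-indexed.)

max area = 216

[0,15] min(15,8)*15=120 best=120 * → r--
[0,14] min(15,2)*14=28 best=120 → r--
[0,13] min(15,20)*13=195 best=195 * → l++
[1,13] min(18,20)*12=216 best=216 * → l++
[2,13] min(10,20)*11=110 best=216 → l++
[3,13] min(9,20)*10=90 best=216 → l++
[4,13] min(1,20)*9=9 best=216 → l++
[5,13] min(6,20)*8=48 best=216 → l++
[6,13] min(6,20)*7=42 best=216 → l++
[7,13] min(16,20)*6=96 best=216 → l++
[8,13] min(12,20)*5=60 best=216 → l++
[9,13] min(4,20)*4=16 best=216 → l++
[10,13] min(3,20)*3=9 best=216 → l++
[11,13] min(16,20)*2=32 best=216 → l++
[12,13] min(11,20)*1=11 best=216 → l++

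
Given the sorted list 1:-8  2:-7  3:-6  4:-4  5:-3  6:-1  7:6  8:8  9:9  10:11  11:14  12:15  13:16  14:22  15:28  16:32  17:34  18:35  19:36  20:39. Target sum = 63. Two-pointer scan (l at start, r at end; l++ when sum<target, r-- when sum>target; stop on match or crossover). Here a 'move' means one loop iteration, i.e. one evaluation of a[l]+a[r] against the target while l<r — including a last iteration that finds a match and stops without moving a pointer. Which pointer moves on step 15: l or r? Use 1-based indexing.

[1,20] -8+39=31 <63 → l++
[2,20] -7+39=32 <63 → l++
[3,20] -6+39=33 <63 → l++
[4,20] -4+39=35 <63 → l++
[5,20] -3+39=36 <63 → l++
[6,20] -1+39=38 <63 → l++
[7,20] 6+39=45 <63 → l++
[8,20] 8+39=47 <63 → l++
[9,20] 9+39=48 <63 → l++
[10,20] 11+39=50 <63 → l++
[11,20] 14+39=53 <63 → l++
[12,20] 15+39=54 <63 → l++
[13,20] 16+39=55 <63 → l++
[14,20] 22+39=61 <63 → l++
[15,20] 28+39=67 >63 → r--

r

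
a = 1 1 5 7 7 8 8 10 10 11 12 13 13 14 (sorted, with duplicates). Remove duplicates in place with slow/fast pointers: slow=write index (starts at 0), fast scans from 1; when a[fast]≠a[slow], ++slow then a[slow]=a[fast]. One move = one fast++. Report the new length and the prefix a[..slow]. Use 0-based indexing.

length 9; prefix = [1, 5, 7, 8, 10, 11, 12, 13, 14]

slow=0 fast=1: a[fast]=1=a[slow] dup, fast++
slow=0 fast=2: a[fast]=5≠a[slow]=1 write a[1]=5, slow++,fast++
slow=1 fast=3: a[fast]=7≠a[slow]=5 write a[2]=7, slow++,fast++
slow=2 fast=4: a[fast]=7=a[slow] dup, fast++
slow=2 fast=5: a[fast]=8≠a[slow]=7 write a[3]=8, slow++,fast++
slow=3 fast=6: a[fast]=8=a[slow] dup, fast++
slow=3 fast=7: a[fast]=10≠a[slow]=8 write a[4]=10, slow++,fast++
slow=4 fast=8: a[fast]=10=a[slow] dup, fast++
slow=4 fast=9: a[fast]=11≠a[slow]=10 write a[5]=11, slow++,fast++
slow=5 fast=10: a[fast]=12≠a[slow]=11 write a[6]=12, slow++,fast++
slow=6 fast=11: a[fast]=13≠a[slow]=12 write a[7]=13, slow++,fast++
slow=7 fast=12: a[fast]=13=a[slow] dup, fast++
slow=7 fast=13: a[fast]=14≠a[slow]=13 write a[8]=14, slow++,fast++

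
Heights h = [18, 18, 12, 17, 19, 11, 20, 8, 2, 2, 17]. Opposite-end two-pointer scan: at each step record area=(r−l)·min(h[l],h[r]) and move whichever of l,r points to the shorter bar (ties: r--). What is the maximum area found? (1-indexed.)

max area = 170

l=1 r=11: min(18,17)*10=170 best=170 *, r--
l=1 r=10: min(18,2)*9=18 best=170, r--
l=1 r=9: min(18,2)*8=16 best=170, r--
l=1 r=8: min(18,8)*7=56 best=170, r--
l=1 r=7: min(18,20)*6=108 best=170, l++
l=2 r=7: min(18,20)*5=90 best=170, l++
l=3 r=7: min(12,20)*4=48 best=170, l++
l=4 r=7: min(17,20)*3=51 best=170, l++
l=5 r=7: min(19,20)*2=38 best=170, l++
l=6 r=7: min(11,20)*1=11 best=170, l++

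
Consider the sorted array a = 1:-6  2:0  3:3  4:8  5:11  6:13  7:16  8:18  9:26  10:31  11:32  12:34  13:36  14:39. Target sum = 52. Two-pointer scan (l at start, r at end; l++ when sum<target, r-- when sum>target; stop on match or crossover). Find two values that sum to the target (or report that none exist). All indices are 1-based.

(13, 39)

l=1 r=14: -6+39=33 <52, l++
l=2 r=14: 0+39=39 <52, l++
l=3 r=14: 3+39=42 <52, l++
l=4 r=14: 8+39=47 <52, l++
l=5 r=14: 11+39=50 <52, l++
l=6 r=14: 13+39=52, found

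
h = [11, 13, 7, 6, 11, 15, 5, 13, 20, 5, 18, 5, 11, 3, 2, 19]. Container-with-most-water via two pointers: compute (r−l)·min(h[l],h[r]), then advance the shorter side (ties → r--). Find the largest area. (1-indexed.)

max area = 182

l=1 r=16: min(11,19)*15=165 best=165 *, l++
l=2 r=16: min(13,19)*14=182 best=182 *, l++
l=3 r=16: min(7,19)*13=91 best=182, l++
l=4 r=16: min(6,19)*12=72 best=182, l++
l=5 r=16: min(11,19)*11=121 best=182, l++
l=6 r=16: min(15,19)*10=150 best=182, l++
l=7 r=16: min(5,19)*9=45 best=182, l++
l=8 r=16: min(13,19)*8=104 best=182, l++
l=9 r=16: min(20,19)*7=133 best=182, r--
l=9 r=15: min(20,2)*6=12 best=182, r--
l=9 r=14: min(20,3)*5=15 best=182, r--
l=9 r=13: min(20,11)*4=44 best=182, r--
l=9 r=12: min(20,5)*3=15 best=182, r--
l=9 r=11: min(20,18)*2=36 best=182, r--
l=9 r=10: min(20,5)*1=5 best=182, r--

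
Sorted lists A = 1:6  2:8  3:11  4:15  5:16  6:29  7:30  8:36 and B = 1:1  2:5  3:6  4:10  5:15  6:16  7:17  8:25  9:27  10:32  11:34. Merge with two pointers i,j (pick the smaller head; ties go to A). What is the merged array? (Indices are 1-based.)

i=1 j=1: A[i]=6>B[j]=1 take 1, j++
i=1 j=2: A[i]=6>B[j]=5 take 5, j++
i=1 j=3: A[i]=6<=B[j]=6 take 6, i++
i=2 j=3: A[i]=8>B[j]=6 take 6, j++
i=2 j=4: A[i]=8<=B[j]=10 take 8, i++
i=3 j=4: A[i]=11>B[j]=10 take 10, j++
i=3 j=5: A[i]=11<=B[j]=15 take 11, i++
i=4 j=5: A[i]=15<=B[j]=15 take 15, i++
i=5 j=5: A[i]=16>B[j]=15 take 15, j++
i=5 j=6: A[i]=16<=B[j]=16 take 16, i++
i=6 j=6: A[i]=29>B[j]=16 take 16, j++
i=6 j=7: A[i]=29>B[j]=17 take 17, j++
i=6 j=8: A[i]=29>B[j]=25 take 25, j++
i=6 j=9: A[i]=29>B[j]=27 take 27, j++
i=6 j=10: A[i]=29<=B[j]=32 take 29, i++
i=7 j=10: A[i]=30<=B[j]=32 take 30, i++
i=8 j=10: A[i]=36>B[j]=32 take 32, j++
i=8 j=11: A[i]=36>B[j]=34 take 34, j++
i=8 j=12: B done, take A[i]=36, i++

[1, 5, 6, 6, 8, 10, 11, 15, 15, 16, 16, 17, 25, 27, 29, 30, 32, 34, 36]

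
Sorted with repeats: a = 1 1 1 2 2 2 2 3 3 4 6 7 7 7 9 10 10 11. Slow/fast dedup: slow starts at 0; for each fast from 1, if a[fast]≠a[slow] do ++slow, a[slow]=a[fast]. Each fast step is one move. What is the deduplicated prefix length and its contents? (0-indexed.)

(s=0,f=1) a[fast]=1=a[slow] dup → fast++
(s=0,f=2) a[fast]=1=a[slow] dup → fast++
(s=0,f=3) a[fast]=2≠a[slow]=1 write a[1]=2 → slow++,fast++
(s=1,f=4) a[fast]=2=a[slow] dup → fast++
(s=1,f=5) a[fast]=2=a[slow] dup → fast++
(s=1,f=6) a[fast]=2=a[slow] dup → fast++
(s=1,f=7) a[fast]=3≠a[slow]=2 write a[2]=3 → slow++,fast++
(s=2,f=8) a[fast]=3=a[slow] dup → fast++
(s=2,f=9) a[fast]=4≠a[slow]=3 write a[3]=4 → slow++,fast++
(s=3,f=10) a[fast]=6≠a[slow]=4 write a[4]=6 → slow++,fast++
(s=4,f=11) a[fast]=7≠a[slow]=6 write a[5]=7 → slow++,fast++
(s=5,f=12) a[fast]=7=a[slow] dup → fast++
(s=5,f=13) a[fast]=7=a[slow] dup → fast++
(s=5,f=14) a[fast]=9≠a[slow]=7 write a[6]=9 → slow++,fast++
(s=6,f=15) a[fast]=10≠a[slow]=9 write a[7]=10 → slow++,fast++
(s=7,f=16) a[fast]=10=a[slow] dup → fast++
(s=7,f=17) a[fast]=11≠a[slow]=10 write a[8]=11 → slow++,fast++

length 9; prefix = [1, 2, 3, 4, 6, 7, 9, 10, 11]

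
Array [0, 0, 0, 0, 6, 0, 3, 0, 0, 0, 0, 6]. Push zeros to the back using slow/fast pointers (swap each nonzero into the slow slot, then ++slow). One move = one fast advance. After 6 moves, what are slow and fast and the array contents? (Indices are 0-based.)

slow=1, fast=6, a=[6, 0, 0, 0, 0, 0, 3, 0, 0, 0, 0, 6]

(s=0,f=0) a[fast]=0 → fast++
(s=0,f=1) a[fast]=0 → fast++
(s=0,f=2) a[fast]=0 → fast++
(s=0,f=3) a[fast]=0 → fast++
(s=0,f=4) a[fast]=6≠0 swap→a[0]=6 → slow++,fast++
(s=1,f=5) a[fast]=0 → fast++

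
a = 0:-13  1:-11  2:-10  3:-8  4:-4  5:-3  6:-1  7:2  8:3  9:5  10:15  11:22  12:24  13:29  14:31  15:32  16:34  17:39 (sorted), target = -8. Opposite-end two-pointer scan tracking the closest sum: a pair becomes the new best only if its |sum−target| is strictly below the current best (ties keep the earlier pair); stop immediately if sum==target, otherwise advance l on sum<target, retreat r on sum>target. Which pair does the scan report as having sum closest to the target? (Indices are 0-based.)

pair (-13, 5) with sum -8 (|Δ|=0)

l=0 r=17: -13+39=26 d=34 *, r--
l=0 r=16: -13+34=21 d=29 *, r--
l=0 r=15: -13+32=19 d=27 *, r--
l=0 r=14: -13+31=18 d=26 *, r--
l=0 r=13: -13+29=16 d=24 *, r--
l=0 r=12: -13+24=11 d=19 *, r--
l=0 r=11: -13+22=9 d=17 *, r--
l=0 r=10: -13+15=2 d=10 *, r--
l=0 r=9: -13+5=-8 d=0 *, stop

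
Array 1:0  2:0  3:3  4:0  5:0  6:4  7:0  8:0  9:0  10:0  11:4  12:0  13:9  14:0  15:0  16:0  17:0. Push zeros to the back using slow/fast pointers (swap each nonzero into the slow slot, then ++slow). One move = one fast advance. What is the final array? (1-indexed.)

[3, 4, 4, 9, 0, 0, 0, 0, 0, 0, 0, 0, 0, 0, 0, 0, 0]

slow=1 fast=1: a[fast]=0, fast++
slow=1 fast=2: a[fast]=0, fast++
slow=1 fast=3: a[fast]=3≠0 swap→a[1]=3, slow++,fast++
slow=2 fast=4: a[fast]=0, fast++
slow=2 fast=5: a[fast]=0, fast++
slow=2 fast=6: a[fast]=4≠0 swap→a[2]=4, slow++,fast++
slow=3 fast=7: a[fast]=0, fast++
slow=3 fast=8: a[fast]=0, fast++
slow=3 fast=9: a[fast]=0, fast++
slow=3 fast=10: a[fast]=0, fast++
slow=3 fast=11: a[fast]=4≠0 swap→a[3]=4, slow++,fast++
slow=4 fast=12: a[fast]=0, fast++
slow=4 fast=13: a[fast]=9≠0 swap→a[4]=9, slow++,fast++
slow=5 fast=14: a[fast]=0, fast++
slow=5 fast=15: a[fast]=0, fast++
slow=5 fast=16: a[fast]=0, fast++
slow=5 fast=17: a[fast]=0, fast++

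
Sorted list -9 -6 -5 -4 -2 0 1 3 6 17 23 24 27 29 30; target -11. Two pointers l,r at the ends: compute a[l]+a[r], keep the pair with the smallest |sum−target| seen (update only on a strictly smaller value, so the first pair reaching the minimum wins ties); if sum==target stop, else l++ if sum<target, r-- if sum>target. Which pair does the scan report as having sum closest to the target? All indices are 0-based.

pair (-9, -2) with sum -11 (|Δ|=0)

[0,14] -9+30=21 d=32 * → r--
[0,13] -9+29=20 d=31 * → r--
[0,12] -9+27=18 d=29 * → r--
[0,11] -9+24=15 d=26 * → r--
[0,10] -9+23=14 d=25 * → r--
[0,9] -9+17=8 d=19 * → r--
[0,8] -9+6=-3 d=8 * → r--
[0,7] -9+3=-6 d=5 * → r--
[0,6] -9+1=-8 d=3 * → r--
[0,5] -9+0=-9 d=2 * → r--
[0,4] -9+-2=-11 d=0 * → stop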